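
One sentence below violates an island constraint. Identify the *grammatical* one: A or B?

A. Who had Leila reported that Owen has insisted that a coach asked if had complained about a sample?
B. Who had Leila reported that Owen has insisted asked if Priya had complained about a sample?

In A, the wh-phrase is extracted from inside a wh-island (introduced by "if"), which blocks movement.
In B, the extraction path crosses only that-complement boundaries, which are transparent.
So B is grammatical.

B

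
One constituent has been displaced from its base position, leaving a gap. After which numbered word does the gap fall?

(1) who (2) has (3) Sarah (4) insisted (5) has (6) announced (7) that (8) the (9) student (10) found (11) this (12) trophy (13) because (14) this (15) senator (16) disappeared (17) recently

The displaced element is "who" (word 1).
It is linked across 1 clause boundary (Ø).
It functions as the subject of "announced", so the gap sits immediately after word 4 ("insisted").
Base order: Sarah has insisted who has announced that the student found this trophy because this senator disappeared recently.

4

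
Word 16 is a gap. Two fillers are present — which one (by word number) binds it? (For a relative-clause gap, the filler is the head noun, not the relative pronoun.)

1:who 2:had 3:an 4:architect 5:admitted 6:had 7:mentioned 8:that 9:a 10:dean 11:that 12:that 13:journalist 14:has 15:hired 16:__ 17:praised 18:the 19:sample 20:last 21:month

The marked gap is inside the relative clause, the direct object of "hired".
Its filler is the head noun "dean" (via "that"), at word 10.
(The other dependency links word 1 to a gap after word 5.)

10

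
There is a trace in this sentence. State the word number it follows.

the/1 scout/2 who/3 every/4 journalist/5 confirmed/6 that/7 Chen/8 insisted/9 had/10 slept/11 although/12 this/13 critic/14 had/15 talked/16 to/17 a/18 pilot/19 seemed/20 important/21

The displaced element is "the scout" (word 2).
It is linked across 2 clause boundaries (that → Ø).
It functions as the subject of "slept", so the gap sits immediately after word 9 ("insisted").
Base order: Every journalist confirmed that Chen insisted that the scout had slept although this critic had talked to a pilot.

9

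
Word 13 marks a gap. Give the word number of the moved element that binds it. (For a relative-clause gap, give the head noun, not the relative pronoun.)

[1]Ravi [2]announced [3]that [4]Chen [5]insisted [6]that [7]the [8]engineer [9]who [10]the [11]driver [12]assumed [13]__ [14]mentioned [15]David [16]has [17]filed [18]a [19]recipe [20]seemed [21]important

8

The gap at 13 is the subject of "mentioned", inside a relative clause.
The relative pronoun is "who" (word 9); it is bound by the head noun immediately before it.
Its filler is the head noun "engineer", at word 8.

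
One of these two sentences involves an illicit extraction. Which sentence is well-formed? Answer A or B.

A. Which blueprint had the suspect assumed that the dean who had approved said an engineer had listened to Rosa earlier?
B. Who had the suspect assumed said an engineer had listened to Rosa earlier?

In A, the wh-phrase is extracted from inside a complex-NP island (relative clause) (introduced by "who"), which blocks movement.
In B, the extraction path crosses only that-complement boundaries, which are transparent.
So B is grammatical.

B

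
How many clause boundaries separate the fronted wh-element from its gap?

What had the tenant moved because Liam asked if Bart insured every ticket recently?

"what" originates inside the matrix clause — no clause boundary is crossed.

0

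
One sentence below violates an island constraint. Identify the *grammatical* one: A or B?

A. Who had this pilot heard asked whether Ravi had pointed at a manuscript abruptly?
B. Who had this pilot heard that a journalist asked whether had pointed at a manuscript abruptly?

A

In B, the wh-phrase is extracted from inside a wh-island (introduced by "whether"), which blocks movement.
In A, the extraction path crosses only that-complement boundaries, which are transparent.
So A is grammatical.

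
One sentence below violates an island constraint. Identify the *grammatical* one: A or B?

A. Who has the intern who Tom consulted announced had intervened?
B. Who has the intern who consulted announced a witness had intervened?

A

In B, the wh-phrase is extracted from inside a complex-NP island (relative clause) (introduced by "who"), which blocks movement.
In A, the extraction path crosses only that-complement boundaries, which are transparent.
So A is grammatical.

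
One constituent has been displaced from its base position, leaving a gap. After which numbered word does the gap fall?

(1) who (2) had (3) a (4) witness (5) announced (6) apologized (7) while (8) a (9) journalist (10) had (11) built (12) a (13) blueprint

5

The displaced element is "who" (word 1).
It is linked across 1 clause boundary (Ø).
It functions as the subject of "apologized", so the gap sits immediately after word 5 ("announced").
Base order: A witness had announced that who apologized while a journalist had built a blueprint.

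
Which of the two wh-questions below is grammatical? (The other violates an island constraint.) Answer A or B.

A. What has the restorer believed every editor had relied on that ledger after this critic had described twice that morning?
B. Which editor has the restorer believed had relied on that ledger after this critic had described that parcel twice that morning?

B

In A, the wh-phrase is extracted from inside an adjunct island (introduced by "after"), which blocks movement.
In B, the extraction path crosses only that-complement boundaries, which are transparent.
So B is grammatical.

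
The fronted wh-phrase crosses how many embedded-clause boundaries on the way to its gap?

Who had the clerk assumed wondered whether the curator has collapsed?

"who" is extracted from the subject of "wondered".
Boundaries crossed, outermost first: [Ø] — 1 in total.

1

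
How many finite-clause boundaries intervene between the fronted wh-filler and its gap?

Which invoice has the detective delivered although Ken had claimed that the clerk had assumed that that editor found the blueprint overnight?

"which invoice" originates inside the matrix clause — no clause boundary is crossed.

0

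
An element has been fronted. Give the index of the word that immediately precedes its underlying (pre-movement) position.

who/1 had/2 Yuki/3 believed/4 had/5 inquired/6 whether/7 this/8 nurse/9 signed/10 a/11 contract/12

4

The displaced element is "who" (word 1).
It is linked across 1 clause boundary (Ø).
It functions as the subject of "inquired", so the gap sits immediately after word 4 ("believed").
Base order: Yuki had believed that who had inquired whether this nurse signed a contract.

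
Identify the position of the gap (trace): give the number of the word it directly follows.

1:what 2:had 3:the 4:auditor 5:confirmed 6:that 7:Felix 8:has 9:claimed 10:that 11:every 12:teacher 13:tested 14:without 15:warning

13

The displaced element is "what" (word 1).
It is linked across 2 clause boundaries (that → that).
It functions as the direct object of "tested", so the gap sits immediately after word 13 ("tested").
Base order: The auditor had confirmed that Felix has claimed that every teacher tested what without warning.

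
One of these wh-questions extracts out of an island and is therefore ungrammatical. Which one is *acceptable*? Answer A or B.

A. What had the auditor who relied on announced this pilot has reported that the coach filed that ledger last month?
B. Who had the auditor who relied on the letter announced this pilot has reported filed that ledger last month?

B

In A, the wh-phrase is extracted from inside a complex-NP island (relative clause) (introduced by "who"), which blocks movement.
In B, the extraction path crosses only that-complement boundaries, which are transparent.
So B is grammatical.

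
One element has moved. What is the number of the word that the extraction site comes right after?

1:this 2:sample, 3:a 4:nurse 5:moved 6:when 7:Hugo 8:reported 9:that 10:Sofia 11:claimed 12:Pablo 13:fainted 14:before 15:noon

5

The displaced element is "this sample" (word 2).
It functions as the direct object of "moved", so the gap sits immediately after word 5 ("moved").
Base order: A nurse moved this sample when Hugo reported that Sofia claimed Pablo fainted before noon.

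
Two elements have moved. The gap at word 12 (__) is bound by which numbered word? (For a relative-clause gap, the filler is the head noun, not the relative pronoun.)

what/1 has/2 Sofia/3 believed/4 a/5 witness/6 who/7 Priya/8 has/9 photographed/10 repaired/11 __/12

The marked gap is the direct object of "repaired".
Its filler is the fronted wh-phrase "what", at word 1.
(The other dependency links word 6 to a gap after word 10.)

1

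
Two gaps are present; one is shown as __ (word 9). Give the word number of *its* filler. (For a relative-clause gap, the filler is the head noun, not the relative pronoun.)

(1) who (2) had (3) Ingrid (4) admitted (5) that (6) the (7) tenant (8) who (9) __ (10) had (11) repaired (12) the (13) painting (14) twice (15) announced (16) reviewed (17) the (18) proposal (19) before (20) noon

7

The marked gap is inside the relative clause, the subject of "repaired".
Its filler is the head noun "tenant" (via "who"), at word 7.
(The other dependency links word 1 to a gap after word 15.)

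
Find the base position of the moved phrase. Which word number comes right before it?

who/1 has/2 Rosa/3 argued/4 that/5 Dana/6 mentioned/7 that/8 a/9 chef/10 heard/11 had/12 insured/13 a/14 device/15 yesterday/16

11

The displaced element is "who" (word 1).
It is linked across 3 clause boundaries (that → that → Ø).
It functions as the subject of "insured", so the gap sits immediately after word 11 ("heard").
Base order: Rosa has argued that Dana mentioned that a chef heard that who had insured a device yesterday.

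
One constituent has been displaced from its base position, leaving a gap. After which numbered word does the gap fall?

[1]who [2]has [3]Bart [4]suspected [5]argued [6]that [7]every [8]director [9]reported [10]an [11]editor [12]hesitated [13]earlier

The displaced element is "who" (word 1).
It is linked across 1 clause boundary (Ø).
It functions as the subject of "argued", so the gap sits immediately after word 4 ("suspected").
Base order: Bart has suspected who argued that every director reported an editor hesitated earlier.

4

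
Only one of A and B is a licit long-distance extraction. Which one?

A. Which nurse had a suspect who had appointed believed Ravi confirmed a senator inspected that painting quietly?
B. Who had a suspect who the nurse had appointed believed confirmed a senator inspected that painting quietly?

In A, the wh-phrase is extracted from inside a complex-NP island (relative clause) (introduced by "who"), which blocks movement.
In B, the extraction path crosses only that-complement boundaries, which are transparent.
So B is grammatical.

B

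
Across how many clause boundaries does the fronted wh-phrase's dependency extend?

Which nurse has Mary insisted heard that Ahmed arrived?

1

"which nurse" is extracted from the subject of "heard".
Boundaries crossed, outermost first: [Ø] — 1 in total.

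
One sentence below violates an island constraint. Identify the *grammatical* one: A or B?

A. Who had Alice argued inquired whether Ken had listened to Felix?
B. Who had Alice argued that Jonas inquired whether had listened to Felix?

In B, the wh-phrase is extracted from inside a wh-island (introduced by "whether"), which blocks movement.
In A, the extraction path crosses only that-complement boundaries, which are transparent.
So A is grammatical.

A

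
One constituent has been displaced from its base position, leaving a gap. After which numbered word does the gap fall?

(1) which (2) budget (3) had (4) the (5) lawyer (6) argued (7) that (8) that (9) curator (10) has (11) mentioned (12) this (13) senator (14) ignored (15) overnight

The displaced element is "which budget" (word 2).
It is linked across 2 clause boundaries (that → Ø).
It functions as the direct object of "ignored", so the gap sits immediately after word 14 ("ignored").
Base order: The lawyer had argued that that curator has mentioned this senator ignored which budget overnight.

14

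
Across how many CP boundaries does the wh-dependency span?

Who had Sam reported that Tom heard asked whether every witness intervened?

2

"who" is extracted from the subject of "asked".
Boundaries crossed, outermost first: [that], [Ø] — 2 in total.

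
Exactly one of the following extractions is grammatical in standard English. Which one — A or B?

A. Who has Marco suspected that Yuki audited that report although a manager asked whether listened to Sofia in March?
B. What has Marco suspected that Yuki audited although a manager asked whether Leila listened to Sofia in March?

In A, the wh-phrase is extracted from inside an adjunct island (introduced by "although"), which blocks movement.
In B, the extraction path crosses only that-complement boundaries, which are transparent.
So B is grammatical.

B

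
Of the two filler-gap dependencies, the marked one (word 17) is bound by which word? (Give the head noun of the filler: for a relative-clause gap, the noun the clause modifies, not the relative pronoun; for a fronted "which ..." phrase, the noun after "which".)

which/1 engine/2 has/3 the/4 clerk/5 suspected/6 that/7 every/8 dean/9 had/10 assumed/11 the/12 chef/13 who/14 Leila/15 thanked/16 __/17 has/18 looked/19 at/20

13

The marked gap is inside the relative clause, the direct object of "thanked".
Its filler is the head noun "chef" (via "who"), at word 13.
(The other dependency links word 2 to a gap after word 20.)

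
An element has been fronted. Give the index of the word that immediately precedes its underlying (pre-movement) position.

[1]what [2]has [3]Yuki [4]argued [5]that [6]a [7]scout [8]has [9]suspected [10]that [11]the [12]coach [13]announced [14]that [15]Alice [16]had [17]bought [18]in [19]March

The displaced element is "what" (word 1).
It is linked across 3 clause boundaries (that → that → that).
It functions as the direct object of "bought", so the gap sits immediately after word 17 ("bought").
Base order: Yuki has argued that a scout has suspected that the coach announced that Alice had bought what in March.

17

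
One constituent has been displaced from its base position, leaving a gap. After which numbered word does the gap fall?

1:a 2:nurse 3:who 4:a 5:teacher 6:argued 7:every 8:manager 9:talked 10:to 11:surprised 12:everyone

The displaced element is "a nurse" (word 2).
It is linked across 1 clause boundary (Ø).
It functions as the object of the preposition "to" of "talked", so the gap sits immediately after word 10 ("to").
Base order: A teacher argued every manager talked to a nurse.

10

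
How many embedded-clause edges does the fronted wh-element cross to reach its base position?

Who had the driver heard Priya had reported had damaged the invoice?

"who" is extracted from the subject of "damaged".
Boundaries crossed, outermost first: [Ø], [Ø] — 2 in total.

2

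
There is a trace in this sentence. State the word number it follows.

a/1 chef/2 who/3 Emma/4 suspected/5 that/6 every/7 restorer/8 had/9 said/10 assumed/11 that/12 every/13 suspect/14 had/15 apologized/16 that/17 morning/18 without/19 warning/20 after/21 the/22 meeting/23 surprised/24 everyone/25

10

The displaced element is "a chef" (word 2).
It is linked across 2 clause boundaries (that → Ø).
It functions as the subject of "assumed", so the gap sits immediately after word 10 ("said").
Base order: Emma suspected that every restorer had said that a chef assumed that every suspect had apologized that morning without warning after the meeting.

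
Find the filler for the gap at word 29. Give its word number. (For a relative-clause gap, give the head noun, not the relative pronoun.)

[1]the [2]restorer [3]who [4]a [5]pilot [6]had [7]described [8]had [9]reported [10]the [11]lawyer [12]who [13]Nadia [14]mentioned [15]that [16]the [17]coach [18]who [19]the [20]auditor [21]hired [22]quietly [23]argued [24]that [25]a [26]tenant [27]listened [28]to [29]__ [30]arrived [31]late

The gap at 29 is the prepositional object of "listened", inside a relative clause.
The relative pronoun is "who" (word 12); it is bound by the head noun immediately before it.
Its filler is the head noun "lawyer", at word 11.

11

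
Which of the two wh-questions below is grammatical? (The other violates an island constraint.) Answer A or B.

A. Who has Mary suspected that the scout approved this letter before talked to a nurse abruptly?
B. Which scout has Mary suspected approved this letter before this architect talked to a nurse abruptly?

In A, the wh-phrase is extracted from inside an adjunct island (introduced by "before"), which blocks movement.
In B, the extraction path crosses only that-complement boundaries, which are transparent.
So B is grammatical.

B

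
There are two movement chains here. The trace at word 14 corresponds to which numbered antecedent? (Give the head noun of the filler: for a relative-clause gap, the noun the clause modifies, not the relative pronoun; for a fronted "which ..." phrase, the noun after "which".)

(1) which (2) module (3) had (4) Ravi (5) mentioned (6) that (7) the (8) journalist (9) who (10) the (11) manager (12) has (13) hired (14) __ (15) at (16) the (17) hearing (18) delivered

8

The marked gap is inside the relative clause, the direct object of "hired".
Its filler is the head noun "journalist" (via "who"), at word 8.
(The other dependency links word 2 to a gap after word 18.)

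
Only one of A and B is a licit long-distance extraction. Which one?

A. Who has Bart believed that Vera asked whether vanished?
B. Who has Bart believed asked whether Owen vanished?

B

In A, the wh-phrase is extracted from inside a wh-island (introduced by "whether"), which blocks movement.
In B, the extraction path crosses only that-complement boundaries, which are transparent.
So B is grammatical.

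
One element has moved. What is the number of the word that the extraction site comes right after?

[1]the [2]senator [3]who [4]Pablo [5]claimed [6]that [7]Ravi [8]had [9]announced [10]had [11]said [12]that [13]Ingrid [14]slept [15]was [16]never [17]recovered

The displaced element is "the senator" (word 2).
It is linked across 2 clause boundaries (that → Ø).
It functions as the subject of "said", so the gap sits immediately after word 9 ("announced").
Base order: Pablo claimed that Ravi had announced that the senator had said that Ingrid slept.

9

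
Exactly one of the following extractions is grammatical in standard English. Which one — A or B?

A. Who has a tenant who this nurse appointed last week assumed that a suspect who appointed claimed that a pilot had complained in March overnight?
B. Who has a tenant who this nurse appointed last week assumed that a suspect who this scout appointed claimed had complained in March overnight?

In A, the wh-phrase is extracted from inside a complex-NP island (relative clause) (introduced by "who"), which blocks movement.
In B, the extraction path crosses only that-complement boundaries, which are transparent.
So B is grammatical.

B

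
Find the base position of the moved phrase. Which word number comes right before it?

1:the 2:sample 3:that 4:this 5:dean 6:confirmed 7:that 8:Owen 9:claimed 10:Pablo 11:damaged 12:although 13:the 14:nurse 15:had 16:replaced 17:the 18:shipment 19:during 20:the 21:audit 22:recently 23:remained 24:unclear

The displaced element is "the sample" (word 2).
It is linked across 2 clause boundaries (that → Ø).
It functions as the direct object of "damaged", so the gap sits immediately after word 11 ("damaged").
Base order: This dean confirmed that Owen claimed Pablo damaged the sample although the nurse had replaced the shipment during the audit recently.

11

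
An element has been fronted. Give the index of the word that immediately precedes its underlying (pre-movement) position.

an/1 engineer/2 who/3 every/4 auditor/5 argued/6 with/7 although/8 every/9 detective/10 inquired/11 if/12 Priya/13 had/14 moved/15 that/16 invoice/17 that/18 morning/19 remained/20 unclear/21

The displaced element is "an engineer" (word 2).
It functions as the object of the preposition "with" of "argued", so the gap sits immediately after word 7 ("with").
Base order: Every auditor argued with an engineer although every detective inquired if Priya had moved that invoice that morning.

7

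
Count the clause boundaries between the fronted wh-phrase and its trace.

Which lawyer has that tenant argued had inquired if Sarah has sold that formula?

1

"which lawyer" is extracted from the subject of "inquired".
Boundaries crossed, outermost first: [Ø] — 1 in total.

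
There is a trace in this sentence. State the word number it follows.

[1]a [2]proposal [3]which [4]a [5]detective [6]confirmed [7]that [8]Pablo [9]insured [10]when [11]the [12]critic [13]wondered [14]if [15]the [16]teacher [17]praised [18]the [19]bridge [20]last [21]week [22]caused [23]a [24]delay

The displaced element is "a proposal" (word 2).
It is linked across 1 clause boundary (that).
It functions as the direct object of "insured", so the gap sits immediately after word 9 ("insured").
Base order: A detective confirmed that Pablo insured a proposal when the critic wondered if the teacher praised the bridge last week.

9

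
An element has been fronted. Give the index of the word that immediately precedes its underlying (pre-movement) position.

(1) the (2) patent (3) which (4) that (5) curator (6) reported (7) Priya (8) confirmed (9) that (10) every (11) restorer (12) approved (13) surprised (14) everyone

The displaced element is "the patent" (word 2).
It is linked across 2 clause boundaries (Ø → that).
It functions as the direct object of "approved", so the gap sits immediately after word 12 ("approved").
Base order: That curator reported Priya confirmed that every restorer approved the patent.

12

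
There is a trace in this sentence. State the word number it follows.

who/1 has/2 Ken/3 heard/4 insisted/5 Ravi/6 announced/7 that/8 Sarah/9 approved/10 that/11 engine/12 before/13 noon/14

The displaced element is "who" (word 1).
It is linked across 1 clause boundary (Ø).
It functions as the subject of "insisted", so the gap sits immediately after word 4 ("heard").
Base order: Ken has heard that who insisted Ravi announced that Sarah approved that engine before noon.

4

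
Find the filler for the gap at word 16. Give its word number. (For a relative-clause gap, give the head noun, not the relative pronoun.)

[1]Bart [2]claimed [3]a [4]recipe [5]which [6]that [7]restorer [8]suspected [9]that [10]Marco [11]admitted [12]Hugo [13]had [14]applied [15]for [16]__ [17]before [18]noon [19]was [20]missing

4

The gap at 16 is the prepositional object of "applied", inside a relative clause.
The relative pronoun is "which" (word 5); it is bound by the head noun immediately before it.
Its filler is the head noun "recipe", at word 4.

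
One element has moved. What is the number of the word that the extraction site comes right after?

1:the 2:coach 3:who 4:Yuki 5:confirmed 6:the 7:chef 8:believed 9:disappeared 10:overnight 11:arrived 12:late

The displaced element is "the coach" (word 2).
It is linked across 2 clause boundaries (Ø → Ø).
It functions as the subject of "disappeared", so the gap sits immediately after word 8 ("believed").
Base order: Yuki confirmed the chef believed that the coach disappeared overnight.

8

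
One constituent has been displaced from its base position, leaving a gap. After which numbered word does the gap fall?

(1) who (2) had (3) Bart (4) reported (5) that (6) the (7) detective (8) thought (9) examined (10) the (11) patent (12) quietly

8

The displaced element is "who" (word 1).
It is linked across 2 clause boundaries (that → Ø).
It functions as the subject of "examined", so the gap sits immediately after word 8 ("thought").
Base order: Bart had reported that the detective thought that who examined the patent quietly.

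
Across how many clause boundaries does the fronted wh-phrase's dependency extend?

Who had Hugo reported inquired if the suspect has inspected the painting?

1

"who" is extracted from the subject of "inquired".
Boundaries crossed, outermost first: [Ø] — 1 in total.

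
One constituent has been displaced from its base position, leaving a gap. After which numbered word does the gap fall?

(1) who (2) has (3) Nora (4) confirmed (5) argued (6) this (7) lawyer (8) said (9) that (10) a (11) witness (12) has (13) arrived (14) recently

4

The displaced element is "who" (word 1).
It is linked across 1 clause boundary (Ø).
It functions as the subject of "argued", so the gap sits immediately after word 4 ("confirmed").
Base order: Nora has confirmed that who argued this lawyer said that a witness has arrived recently.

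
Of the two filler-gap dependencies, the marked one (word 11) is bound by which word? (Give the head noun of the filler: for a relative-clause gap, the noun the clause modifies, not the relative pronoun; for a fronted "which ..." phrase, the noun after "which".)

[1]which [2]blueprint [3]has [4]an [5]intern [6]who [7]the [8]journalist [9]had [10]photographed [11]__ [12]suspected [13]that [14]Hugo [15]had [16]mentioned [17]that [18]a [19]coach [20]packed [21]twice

The marked gap is inside the relative clause, the direct object of "photographed".
Its filler is the head noun "intern" (via "who"), at word 5.
(The other dependency links word 2 to a gap after word 20.)

5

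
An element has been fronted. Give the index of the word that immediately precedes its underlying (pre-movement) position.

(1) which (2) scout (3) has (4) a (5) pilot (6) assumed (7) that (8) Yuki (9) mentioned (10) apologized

9

The displaced element is "which scout" (word 2).
It is linked across 2 clause boundaries (that → Ø).
It functions as the subject of "apologized", so the gap sits immediately after word 9 ("mentioned").
Base order: A pilot has assumed that Yuki mentioned that which scout apologized.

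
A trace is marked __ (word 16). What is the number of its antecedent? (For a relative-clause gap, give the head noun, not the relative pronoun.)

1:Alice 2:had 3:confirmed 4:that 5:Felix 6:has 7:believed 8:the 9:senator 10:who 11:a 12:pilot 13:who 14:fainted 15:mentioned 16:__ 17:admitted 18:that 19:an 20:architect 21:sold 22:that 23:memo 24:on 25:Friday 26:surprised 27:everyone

9

The gap at 16 is the subject of "admitted", inside a relative clause.
The relative pronoun is "who" (word 10); it is bound by the head noun immediately before it.
Its filler is the head noun "senator", at word 9.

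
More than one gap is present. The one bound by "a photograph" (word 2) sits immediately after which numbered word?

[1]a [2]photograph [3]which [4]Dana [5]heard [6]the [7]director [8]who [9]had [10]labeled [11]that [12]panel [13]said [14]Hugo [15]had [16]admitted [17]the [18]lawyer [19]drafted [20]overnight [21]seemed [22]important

The displaced element is "a photograph" (word 2).
It is linked across 3 clause boundaries (Ø → Ø → Ø).
It functions as the direct object of "drafted", so the gap sits immediately after word 19 ("drafted").
Base order: Dana heard the director who had labeled that panel said Hugo had admitted the lawyer drafted a photograph overnight.

19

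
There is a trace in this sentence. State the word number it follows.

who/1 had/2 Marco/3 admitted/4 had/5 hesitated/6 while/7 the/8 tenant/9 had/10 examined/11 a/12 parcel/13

The displaced element is "who" (word 1).
It is linked across 1 clause boundary (Ø).
It functions as the subject of "hesitated", so the gap sits immediately after word 4 ("admitted").
Base order: Marco had admitted that who had hesitated while the tenant had examined a parcel.

4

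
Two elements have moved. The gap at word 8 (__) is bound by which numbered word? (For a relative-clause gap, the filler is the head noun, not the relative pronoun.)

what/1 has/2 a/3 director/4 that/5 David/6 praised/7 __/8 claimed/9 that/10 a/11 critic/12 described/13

4

The marked gap is inside the relative clause, the direct object of "praised".
Its filler is the head noun "director" (via "that"), at word 4.
(The other dependency links word 1 to a gap after word 13.)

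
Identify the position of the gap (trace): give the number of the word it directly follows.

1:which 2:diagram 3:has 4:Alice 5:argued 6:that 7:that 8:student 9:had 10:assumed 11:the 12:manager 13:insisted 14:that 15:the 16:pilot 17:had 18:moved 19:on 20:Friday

18

The displaced element is "which diagram" (word 2).
It is linked across 3 clause boundaries (that → Ø → that).
It functions as the direct object of "moved", so the gap sits immediately after word 18 ("moved").
Base order: Alice has argued that that student had assumed the manager insisted that the pilot had moved which diagram on Friday.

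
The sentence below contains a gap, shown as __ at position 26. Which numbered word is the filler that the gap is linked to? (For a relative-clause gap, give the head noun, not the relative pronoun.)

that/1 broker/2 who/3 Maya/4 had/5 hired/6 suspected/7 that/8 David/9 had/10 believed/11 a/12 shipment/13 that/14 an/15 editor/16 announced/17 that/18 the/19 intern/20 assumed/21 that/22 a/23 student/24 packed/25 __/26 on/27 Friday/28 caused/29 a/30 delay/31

13

The gap at 26 is the object of "packed", inside a relative clause.
The relative pronoun is "that" (word 14); it is bound by the head noun immediately before it.
Its filler is the head noun "shipment", at word 13.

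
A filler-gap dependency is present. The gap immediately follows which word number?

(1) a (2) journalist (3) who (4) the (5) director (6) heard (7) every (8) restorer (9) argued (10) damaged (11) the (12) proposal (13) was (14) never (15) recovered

The displaced element is "a journalist" (word 2).
It is linked across 2 clause boundaries (Ø → Ø).
It functions as the subject of "damaged", so the gap sits immediately after word 9 ("argued").
Base order: The director heard every restorer argued a journalist damaged the proposal.

9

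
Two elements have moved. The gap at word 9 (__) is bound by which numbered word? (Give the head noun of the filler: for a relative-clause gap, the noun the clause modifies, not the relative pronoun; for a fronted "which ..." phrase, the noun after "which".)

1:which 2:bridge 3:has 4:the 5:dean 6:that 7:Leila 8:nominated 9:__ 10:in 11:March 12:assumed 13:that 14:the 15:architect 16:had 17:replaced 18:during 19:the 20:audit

The marked gap is inside the relative clause, the direct object of "nominated".
Its filler is the head noun "dean" (via "that"), at word 5.
(The other dependency links word 2 to a gap after word 17.)

5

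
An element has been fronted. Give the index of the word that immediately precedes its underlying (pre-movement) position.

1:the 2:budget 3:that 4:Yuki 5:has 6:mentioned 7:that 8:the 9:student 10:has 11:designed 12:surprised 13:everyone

The displaced element is "the budget" (word 2).
It is linked across 1 clause boundary (that).
It functions as the direct object of "designed", so the gap sits immediately after word 11 ("designed").
Base order: Yuki has mentioned that the student has designed the budget.

11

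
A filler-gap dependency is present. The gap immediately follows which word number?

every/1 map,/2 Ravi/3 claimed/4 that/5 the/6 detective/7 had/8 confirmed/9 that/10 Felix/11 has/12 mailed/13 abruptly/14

13

The displaced element is "every map" (word 2).
It is linked across 2 clause boundaries (that → that).
It functions as the direct object of "mailed", so the gap sits immediately after word 13 ("mailed").
Base order: Ravi claimed that the detective had confirmed that Felix has mailed every map abruptly.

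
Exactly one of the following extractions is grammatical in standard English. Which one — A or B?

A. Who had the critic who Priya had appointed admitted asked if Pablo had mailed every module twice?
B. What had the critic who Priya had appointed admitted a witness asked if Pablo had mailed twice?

In B, the wh-phrase is extracted from inside a wh-island (introduced by "if"), which blocks movement.
In A, the extraction path crosses only that-complement boundaries, which are transparent.
So A is grammatical.

A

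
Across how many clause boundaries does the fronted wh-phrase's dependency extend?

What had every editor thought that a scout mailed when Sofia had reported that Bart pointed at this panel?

"what" is extracted from the object of "mailed".
Boundaries crossed, outermost first: [that] — 1 in total.

1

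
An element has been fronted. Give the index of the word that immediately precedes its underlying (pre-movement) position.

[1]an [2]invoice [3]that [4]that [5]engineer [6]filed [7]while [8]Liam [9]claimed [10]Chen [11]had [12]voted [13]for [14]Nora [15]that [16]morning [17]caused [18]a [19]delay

6

The displaced element is "an invoice" (word 2).
It functions as the direct object of "filed", so the gap sits immediately after word 6 ("filed").
Base order: That engineer filed an invoice while Liam claimed Chen had voted for Nora that morning.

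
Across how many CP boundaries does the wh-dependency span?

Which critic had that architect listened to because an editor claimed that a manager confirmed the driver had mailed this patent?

0

"which critic" originates inside the matrix clause — no clause boundary is crossed.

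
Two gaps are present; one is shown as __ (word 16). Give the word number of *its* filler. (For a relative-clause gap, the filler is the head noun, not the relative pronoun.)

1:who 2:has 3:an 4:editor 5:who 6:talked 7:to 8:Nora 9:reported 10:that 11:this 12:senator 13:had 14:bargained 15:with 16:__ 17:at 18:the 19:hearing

The marked gap is the object of the preposition "with" of "bargained".
Its filler is the fronted wh-phrase "who", at word 1.
(The other dependency links word 4 to a gap after word 5.)

1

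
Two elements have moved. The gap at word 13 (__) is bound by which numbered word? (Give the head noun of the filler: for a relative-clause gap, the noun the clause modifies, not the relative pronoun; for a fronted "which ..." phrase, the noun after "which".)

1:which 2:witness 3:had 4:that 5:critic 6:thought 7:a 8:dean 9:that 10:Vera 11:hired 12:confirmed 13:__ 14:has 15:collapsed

2

The marked gap is the subject of "collapsed".
Its filler is the fronted wh-phrase "which witness", at word 2.
(The other dependency links word 8 to a gap after word 11.)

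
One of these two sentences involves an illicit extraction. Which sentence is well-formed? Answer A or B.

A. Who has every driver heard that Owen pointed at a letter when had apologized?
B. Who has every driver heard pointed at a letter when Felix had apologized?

In A, the wh-phrase is extracted from inside an adjunct island (introduced by "when"), which blocks movement.
In B, the extraction path crosses only that-complement boundaries, which are transparent.
So B is grammatical.

B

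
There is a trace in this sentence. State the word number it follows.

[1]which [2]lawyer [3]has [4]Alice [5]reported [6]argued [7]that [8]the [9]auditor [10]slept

5

The displaced element is "which lawyer" (word 2).
It is linked across 1 clause boundary (Ø).
It functions as the subject of "argued", so the gap sits immediately after word 5 ("reported").
Base order: Alice has reported that which lawyer argued that the auditor slept.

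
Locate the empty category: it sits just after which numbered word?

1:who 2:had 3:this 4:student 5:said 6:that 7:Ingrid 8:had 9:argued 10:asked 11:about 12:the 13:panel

The displaced element is "who" (word 1).
It is linked across 2 clause boundaries (that → Ø).
It functions as the subject of "asked", so the gap sits immediately after word 9 ("argued").
Base order: This student had said that Ingrid had argued who asked about the panel.

9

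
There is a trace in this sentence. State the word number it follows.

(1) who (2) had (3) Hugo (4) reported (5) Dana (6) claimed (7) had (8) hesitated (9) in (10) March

6

The displaced element is "who" (word 1).
It is linked across 2 clause boundaries (Ø → Ø).
It functions as the subject of "hesitated", so the gap sits immediately after word 6 ("claimed").
Base order: Hugo had reported Dana claimed that who had hesitated in March.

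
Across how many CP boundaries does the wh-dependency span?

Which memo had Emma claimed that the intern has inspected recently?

"which memo" is extracted from the object of "inspected".
Boundaries crossed, outermost first: [that] — 1 in total.

1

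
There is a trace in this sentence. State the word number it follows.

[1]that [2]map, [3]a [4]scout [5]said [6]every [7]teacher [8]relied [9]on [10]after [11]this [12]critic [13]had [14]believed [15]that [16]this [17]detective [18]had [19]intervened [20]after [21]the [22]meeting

The displaced element is "that map" (word 2).
It is linked across 1 clause boundary (Ø).
It functions as the object of the preposition "on" of "relied", so the gap sits immediately after word 9 ("on").
Base order: A scout said every teacher relied on that map after this critic had believed that this detective had intervened after the meeting.

9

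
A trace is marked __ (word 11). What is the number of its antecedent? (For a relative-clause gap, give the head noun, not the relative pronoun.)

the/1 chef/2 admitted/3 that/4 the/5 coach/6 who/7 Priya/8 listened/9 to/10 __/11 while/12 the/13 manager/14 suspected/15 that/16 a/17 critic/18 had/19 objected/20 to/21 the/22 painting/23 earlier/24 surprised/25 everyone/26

The gap at 11 is the prepositional object of "listened", inside a relative clause.
The relative pronoun is "who" (word 7); it is bound by the head noun immediately before it.
Its filler is the head noun "coach", at word 6.

6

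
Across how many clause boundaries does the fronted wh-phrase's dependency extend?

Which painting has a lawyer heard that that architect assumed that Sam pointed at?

2

"which painting" is extracted from the PP object of "pointed".
Boundaries crossed, outermost first: [that], [that] — 2 in total.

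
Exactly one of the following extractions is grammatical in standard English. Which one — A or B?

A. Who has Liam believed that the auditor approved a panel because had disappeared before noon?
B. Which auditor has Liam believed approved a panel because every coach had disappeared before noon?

B

In A, the wh-phrase is extracted from inside an adjunct island (introduced by "because"), which blocks movement.
In B, the extraction path crosses only that-complement boundaries, which are transparent.
So B is grammatical.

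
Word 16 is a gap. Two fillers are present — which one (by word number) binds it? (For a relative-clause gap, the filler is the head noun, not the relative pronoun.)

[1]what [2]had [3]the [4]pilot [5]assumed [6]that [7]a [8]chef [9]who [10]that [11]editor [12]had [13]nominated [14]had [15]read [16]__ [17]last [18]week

1

The marked gap is the direct object of "read".
Its filler is the fronted wh-phrase "what", at word 1.
(The other dependency links word 8 to a gap after word 13.)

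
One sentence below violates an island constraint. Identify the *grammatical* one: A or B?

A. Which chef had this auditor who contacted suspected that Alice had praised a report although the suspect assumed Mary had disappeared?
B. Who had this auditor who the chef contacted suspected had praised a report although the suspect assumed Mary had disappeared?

In A, the wh-phrase is extracted from inside a complex-NP island (relative clause) (introduced by "who"), which blocks movement.
In B, the extraction path crosses only that-complement boundaries, which are transparent.
So B is grammatical.

B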